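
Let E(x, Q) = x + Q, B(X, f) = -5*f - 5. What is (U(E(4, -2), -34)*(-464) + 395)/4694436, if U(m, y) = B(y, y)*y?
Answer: 2603435/4694436 ≈ 0.55458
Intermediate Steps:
B(X, f) = -5 - 5*f
E(x, Q) = Q + x
U(m, y) = y*(-5 - 5*y) (U(m, y) = (-5 - 5*y)*y = y*(-5 - 5*y))
(U(E(4, -2), -34)*(-464) + 395)/4694436 = (-5*(-34)*(1 - 34)*(-464) + 395)/4694436 = (-5*(-34)*(-33)*(-464) + 395)*(1/4694436) = (-5610*(-464) + 395)*(1/4694436) = (2603040 + 395)*(1/4694436) = 2603435*(1/4694436) = 2603435/4694436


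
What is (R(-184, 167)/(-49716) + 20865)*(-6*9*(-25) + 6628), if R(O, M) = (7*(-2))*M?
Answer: 2068948059271/12429 ≈ 1.6646e+8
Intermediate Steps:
R(O, M) = -14*M
(R(-184, 167)/(-49716) + 20865)*(-6*9*(-25) + 6628) = (-14*167/(-49716) + 20865)*(-6*9*(-25) + 6628) = (-2338*(-1/49716) + 20865)*(-54*(-25) + 6628) = (1169/24858 + 20865)*(1350 + 6628) = (518663339/24858)*7978 = 2068948059271/12429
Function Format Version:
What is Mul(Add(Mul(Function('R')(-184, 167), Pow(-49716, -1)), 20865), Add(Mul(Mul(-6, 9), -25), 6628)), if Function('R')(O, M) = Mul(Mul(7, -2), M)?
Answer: Rational(2068948059271, 12429) ≈ 1.6646e+8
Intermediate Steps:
Function('R')(O, M) = Mul(-14, M)
Mul(Add(Mul(Function('R')(-184, 167), Pow(-49716, -1)), 20865), Add(Mul(Mul(-6, 9), -25), 6628)) = Mul(Add(Mul(Mul(-14, 167), Pow(-49716, -1)), 20865), Add(Mul(Mul(-6, 9), -25), 6628)) = Mul(Add(Mul(-2338, Rational(-1, 49716)), 20865), Add(Mul(-54, -25), 6628)) = Mul(Add(Rational(1169, 24858), 20865), Add(1350, 6628)) = Mul(Rational(518663339, 24858), 7978) = Rational(2068948059271, 12429)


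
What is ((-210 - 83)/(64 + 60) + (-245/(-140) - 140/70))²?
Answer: 6561/961 ≈ 6.8273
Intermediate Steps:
((-210 - 83)/(64 + 60) + (-245/(-140) - 140/70))² = (-293/124 + (-245*(-1/140) - 140*1/70))² = (-293*1/124 + (7/4 - 2))² = (-293/124 - ¼)² = (-81/31)² = 6561/961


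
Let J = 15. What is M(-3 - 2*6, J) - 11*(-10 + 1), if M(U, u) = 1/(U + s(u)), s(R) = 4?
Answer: 1088/11 ≈ 98.909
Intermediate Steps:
M(U, u) = 1/(4 + U) (M(U, u) = 1/(U + 4) = 1/(4 + U))
M(-3 - 2*6, J) - 11*(-10 + 1) = 1/(4 + (-3 - 2*6)) - 11*(-10 + 1) = 1/(4 + (-3 - 12)) - 11*(-9) = 1/(4 - 15) - 1*(-99) = 1/(-11) + 99 = -1/11 + 99 = 1088/11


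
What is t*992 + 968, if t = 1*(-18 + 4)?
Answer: -12920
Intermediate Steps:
t = -14 (t = 1*(-14) = -14)
t*992 + 968 = -14*992 + 968 = -13888 + 968 = -12920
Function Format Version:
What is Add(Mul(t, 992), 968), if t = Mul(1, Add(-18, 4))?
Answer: -12920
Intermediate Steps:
t = -14 (t = Mul(1, -14) = -14)
Add(Mul(t, 992), 968) = Add(Mul(-14, 992), 968) = Add(-13888, 968) = -12920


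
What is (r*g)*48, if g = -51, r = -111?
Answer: 271728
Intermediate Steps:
(r*g)*48 = -111*(-51)*48 = 5661*48 = 271728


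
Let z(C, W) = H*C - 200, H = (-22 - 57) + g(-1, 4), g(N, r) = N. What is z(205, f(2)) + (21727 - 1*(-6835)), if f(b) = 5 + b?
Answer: 11962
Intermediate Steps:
H = -80 (H = (-22 - 57) - 1 = -79 - 1 = -80)
z(C, W) = -200 - 80*C (z(C, W) = -80*C - 200 = -200 - 80*C)
z(205, f(2)) + (21727 - 1*(-6835)) = (-200 - 80*205) + (21727 - 1*(-6835)) = (-200 - 16400) + (21727 + 6835) = -16600 + 28562 = 11962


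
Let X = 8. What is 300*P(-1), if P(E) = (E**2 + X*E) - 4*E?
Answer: -900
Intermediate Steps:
P(E) = E**2 + 4*E (P(E) = (E**2 + 8*E) - 4*E = E**2 + 4*E)
300*P(-1) = 300*(-(4 - 1)) = 300*(-1*3) = 300*(-3) = -900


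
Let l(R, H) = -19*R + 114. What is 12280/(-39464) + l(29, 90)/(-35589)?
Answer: -52473394/175560537 ≈ -0.29889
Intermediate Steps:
l(R, H) = 114 - 19*R
12280/(-39464) + l(29, 90)/(-35589) = 12280/(-39464) + (114 - 19*29)/(-35589) = 12280*(-1/39464) + (114 - 551)*(-1/35589) = -1535/4933 - 437*(-1/35589) = -1535/4933 + 437/35589 = -52473394/175560537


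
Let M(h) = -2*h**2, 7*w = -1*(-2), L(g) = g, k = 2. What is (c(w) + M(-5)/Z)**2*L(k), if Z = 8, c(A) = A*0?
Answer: 625/8 ≈ 78.125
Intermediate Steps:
w = 2/7 (w = (-1*(-2))/7 = (1/7)*2 = 2/7 ≈ 0.28571)
c(A) = 0
(c(w) + M(-5)/Z)**2*L(k) = (0 - 2*(-5)**2/8)**2*2 = (0 - 2*25*(1/8))**2*2 = (0 - 50*1/8)**2*2 = (0 - 25/4)**2*2 = (-25/4)**2*2 = (625/16)*2 = 625/8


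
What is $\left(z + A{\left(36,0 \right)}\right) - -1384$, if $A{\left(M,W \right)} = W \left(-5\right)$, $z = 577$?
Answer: $1961$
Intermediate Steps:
$A{\left(M,W \right)} = - 5 W$
$\left(z + A{\left(36,0 \right)}\right) - -1384 = \left(577 - 0\right) - -1384 = \left(577 + 0\right) + 1384 = 577 + 1384 = 1961$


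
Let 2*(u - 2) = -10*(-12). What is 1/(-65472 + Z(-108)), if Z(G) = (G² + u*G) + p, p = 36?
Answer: -1/60468 ≈ -1.6538e-5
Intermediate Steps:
u = 62 (u = 2 + (-10*(-12))/2 = 2 + (½)*120 = 2 + 60 = 62)
Z(G) = 36 + G² + 62*G (Z(G) = (G² + 62*G) + 36 = 36 + G² + 62*G)
1/(-65472 + Z(-108)) = 1/(-65472 + (36 + (-108)² + 62*(-108))) = 1/(-65472 + (36 + 11664 - 6696)) = 1/(-65472 + 5004) = 1/(-60468) = -1/60468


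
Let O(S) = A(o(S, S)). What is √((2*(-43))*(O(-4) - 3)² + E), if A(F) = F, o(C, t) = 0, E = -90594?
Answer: 18*I*√282 ≈ 302.27*I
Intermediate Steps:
O(S) = 0
√((2*(-43))*(O(-4) - 3)² + E) = √((2*(-43))*(0 - 3)² - 90594) = √(-86*(-3)² - 90594) = √(-86*9 - 90594) = √(-774 - 90594) = √(-91368) = 18*I*√282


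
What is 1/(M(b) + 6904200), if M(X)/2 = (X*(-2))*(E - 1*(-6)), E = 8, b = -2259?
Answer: 1/7030704 ≈ 1.4223e-7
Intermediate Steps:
M(X) = -56*X (M(X) = 2*((X*(-2))*(8 - 1*(-6))) = 2*((-2*X)*(8 + 6)) = 2*(-2*X*14) = 2*(-28*X) = -56*X)
1/(M(b) + 6904200) = 1/(-56*(-2259) + 6904200) = 1/(126504 + 6904200) = 1/7030704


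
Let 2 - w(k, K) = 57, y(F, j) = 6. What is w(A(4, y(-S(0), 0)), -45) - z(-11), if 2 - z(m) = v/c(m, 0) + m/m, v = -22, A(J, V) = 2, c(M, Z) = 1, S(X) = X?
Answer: -78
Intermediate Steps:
w(k, K) = -55 (w(k, K) = 2 - 1*57 = 2 - 57 = -55)
z(m) = 23 (z(m) = 2 - (-22/1 + m/m) = 2 - (-22*1 + 1) = 2 - (-22 + 1) = 2 - 1*(-21) = 2 + 21 = 23)
w(A(4, y(-S(0), 0)), -45) - z(-11) = -55 - 1*23 = -55 - 23 = -78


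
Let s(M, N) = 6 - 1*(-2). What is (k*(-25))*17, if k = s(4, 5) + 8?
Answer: -6800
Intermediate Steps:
s(M, N) = 8 (s(M, N) = 6 + 2 = 8)
k = 16 (k = 8 + 8 = 16)
(k*(-25))*17 = (16*(-25))*17 = -400*17 = -6800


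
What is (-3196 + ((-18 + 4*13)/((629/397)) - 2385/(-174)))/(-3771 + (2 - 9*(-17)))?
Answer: 6783149/7759936 ≈ 0.87412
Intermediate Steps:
(-3196 + ((-18 + 4*13)/((629/397)) - 2385/(-174)))/(-3771 + (2 - 9*(-17))) = (-3196 + ((-18 + 52)/((629*(1/397))) - 2385*(-1/174)))/(-3771 + (2 + 153)) = (-3196 + (34/(629/397) + 795/58))/(-3771 + 155) = (-3196 + (34*(397/629) + 795/58))/(-3616) = (-3196 + (794/37 + 795/58))*(-1/3616) = (-3196 + 75467/2146)*(-1/3616) = -6783149/2146*(-1/3616) = 6783149/7759936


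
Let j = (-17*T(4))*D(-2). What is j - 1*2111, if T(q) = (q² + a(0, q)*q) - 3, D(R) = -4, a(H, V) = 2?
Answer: -683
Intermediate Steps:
T(q) = -3 + q² + 2*q (T(q) = (q² + 2*q) - 3 = -3 + q² + 2*q)
j = 1428 (j = -17*(-3 + 4² + 2*4)*(-4) = -17*(-3 + 16 + 8)*(-4) = -17*21*(-4) = -357*(-4) = 1428)
j - 1*2111 = 1428 - 1*2111 = 1428 - 2111 = -683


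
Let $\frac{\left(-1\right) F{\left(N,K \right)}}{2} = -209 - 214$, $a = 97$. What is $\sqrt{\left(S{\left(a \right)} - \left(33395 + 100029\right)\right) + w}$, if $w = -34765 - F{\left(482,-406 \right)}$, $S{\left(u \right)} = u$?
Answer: $i \sqrt{168938} \approx 411.02 i$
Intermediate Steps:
$F{\left(N,K \right)} = 846$ ($F{\left(N,K \right)} = - 2 \left(-209 - 214\right) = \left(-2\right) \left(-423\right) = 846$)
$w = -35611$ ($w = -34765 - 846 = -35611$)
$\sqrt{\left(S{\left(a \right)} - \left(33395 + 100029\right)\right) + w} = \sqrt{\left(97 - \left(33395 + 100029\right)\right) - 35611} = \sqrt{\left(97 - 133424\right) - 35611} = \sqrt{-133327 - 35611} = \sqrt{-168938} = i \sqrt{168938}$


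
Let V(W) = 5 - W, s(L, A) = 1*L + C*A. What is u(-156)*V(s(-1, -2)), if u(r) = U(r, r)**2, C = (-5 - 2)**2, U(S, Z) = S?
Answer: 2530944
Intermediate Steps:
C = 49 (C = (-7)**2 = 49)
s(L, A) = L + 49*A (s(L, A) = 1*L + 49*A = L + 49*A)
u(r) = r**2
u(-156)*V(s(-1, -2)) = (-156)**2*(5 - (-1 + 49*(-2))) = 24336*(5 - (-1 - 98)) = 24336*(5 - 1*(-99)) = 24336*(5 + 99) = 24336*104 = 2530944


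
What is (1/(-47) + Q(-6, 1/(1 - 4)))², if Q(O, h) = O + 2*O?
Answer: 717409/2209 ≈ 324.77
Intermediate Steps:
Q(O, h) = 3*O
(1/(-47) + Q(-6, 1/(1 - 4)))² = (1/(-47) + 3*(-6))² = (-1/47 - 18)² = (-847/47)² = 717409/2209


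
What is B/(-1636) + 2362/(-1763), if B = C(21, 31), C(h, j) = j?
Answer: -3918885/2884268 ≈ -1.3587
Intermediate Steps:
B = 31
B/(-1636) + 2362/(-1763) = 31/(-1636) + 2362/(-1763) = 31*(-1/1636) + 2362*(-1/1763) = -31/1636 - 2362/1763 = -3918885/2884268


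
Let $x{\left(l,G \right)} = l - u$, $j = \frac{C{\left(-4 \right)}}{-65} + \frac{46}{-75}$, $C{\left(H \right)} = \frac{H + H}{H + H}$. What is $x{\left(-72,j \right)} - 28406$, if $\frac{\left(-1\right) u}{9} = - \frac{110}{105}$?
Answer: $- \frac{199412}{7} \approx -28487.0$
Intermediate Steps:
$u = \frac{66}{7}$ ($u = - 9 \left(- \frac{110}{105}\right) = - 9 \left(\left(-110\right) \frac{1}{105}\right) = \left(-9\right) \left(- \frac{22}{21}\right) = \frac{66}{7} \approx 9.4286$)
$C{\left(H \right)} = 1$ ($C{\left(H \right)} = \frac{2 H}{2 H} = 2 H \frac{1}{2 H} = 1$)
$j = - \frac{613}{975}$ ($j = 1 \frac{1}{-65} + \frac{46}{-75} = 1 \left(- \frac{1}{65}\right) + 46 \left(- \frac{1}{75}\right) = - \frac{1}{65} - \frac{46}{75} = - \frac{613}{975} \approx -0.62872$)
$x{\left(l,G \right)} = - \frac{66}{7} + l$ ($x{\left(l,G \right)} = l - \frac{66}{7} = - \frac{66}{7} + l$)
$x{\left(-72,j \right)} - 28406 = \left(- \frac{66}{7} - 72\right) - 28406 = - \frac{570}{7} - 28406 = - \frac{199412}{7}$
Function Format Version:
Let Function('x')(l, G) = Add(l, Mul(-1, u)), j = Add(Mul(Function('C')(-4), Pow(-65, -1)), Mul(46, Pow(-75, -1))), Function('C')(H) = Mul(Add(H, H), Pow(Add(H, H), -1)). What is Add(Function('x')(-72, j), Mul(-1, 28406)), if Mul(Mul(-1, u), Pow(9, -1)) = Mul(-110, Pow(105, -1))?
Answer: Rational(-199412, 7) ≈ -28487.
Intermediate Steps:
u = Rational(66, 7) (u = Mul(-9, Mul(-110, Pow(105, -1))) = Mul(-9, Mul(-110, Rational(1, 105))) = Mul(-9, Rational(-22, 21)) = Rational(66, 7) ≈ 9.4286)
Function('C')(H) = 1 (Function('C')(H) = Mul(Mul(2, H), Pow(Mul(2, H), -1)) = Mul(Mul(2, H), Mul(Rational(1, 2), Pow(H, -1))) = 1)
j = Rational(-613, 975) (j = Add(Mul(1, Pow(-65, -1)), Mul(46, Pow(-75, -1))) = Add(Mul(1, Rational(-1, 65)), Mul(46, Rational(-1, 75))) = Add(Rational(-1, 65), Rational(-46, 75)) = Rational(-613, 975) ≈ -0.62872)
Function('x')(l, G) = Add(Rational(-66, 7), l) (Function('x')(l, G) = Add(l, Mul(-1, Rational(66, 7))) = Add(l, Rational(-66, 7)) = Add(Rational(-66, 7), l))
Add(Function('x')(-72, j), Mul(-1, 28406)) = Add(Add(Rational(-66, 7), -72), Mul(-1, 28406)) = Add(Rational(-570, 7), -28406) = Rational(-199412, 7)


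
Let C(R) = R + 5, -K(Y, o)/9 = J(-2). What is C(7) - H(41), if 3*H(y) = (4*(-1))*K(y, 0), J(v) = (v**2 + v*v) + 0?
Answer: -84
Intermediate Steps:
J(v) = 2*v**2 (J(v) = (v**2 + v**2) + 0 = 2*v**2 + 0 = 2*v**2)
K(Y, o) = -72 (K(Y, o) = -18*(-2)**2 = -18*4 = -9*8 = -72)
H(y) = 96 (H(y) = ((4*(-1))*(-72))/3 = (-4*(-72))/3 = (1/3)*288 = 96)
C(R) = 5 + R
C(7) - H(41) = (5 + 7) - 1*96 = 12 - 96 = -84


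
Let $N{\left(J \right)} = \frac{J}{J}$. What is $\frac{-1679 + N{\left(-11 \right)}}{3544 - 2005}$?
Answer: $- \frac{1678}{1539} \approx -1.0903$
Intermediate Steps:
$N{\left(J \right)} = 1$
$\frac{-1679 + N{\left(-11 \right)}}{3544 - 2005} = \frac{-1679 + 1}{3544 - 2005} = - \frac{1678}{1539}$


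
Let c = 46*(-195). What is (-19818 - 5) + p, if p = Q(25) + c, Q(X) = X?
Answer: -28768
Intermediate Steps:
c = -8970
p = -8945 (p = 25 - 8970 = -8945)
(-19818 - 5) + p = (-19818 - 5) - 8945 = -19823 - 8945 = -28768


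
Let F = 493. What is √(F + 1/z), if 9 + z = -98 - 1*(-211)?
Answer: 9*√16458/52 ≈ 22.204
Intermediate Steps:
z = 104 (z = -9 + (-98 - 1*(-211)) = -9 + (-98 + 211) = -9 + 113 = 104)
√(F + 1/z) = √(493 + 1/104) = √(51273/104) = 9*√16458/52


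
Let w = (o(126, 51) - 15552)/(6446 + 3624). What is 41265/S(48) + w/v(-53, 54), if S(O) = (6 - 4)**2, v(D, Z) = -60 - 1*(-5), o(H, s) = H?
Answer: 11427340977/1107700 ≈ 10316.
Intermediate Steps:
v(D, Z) = -55 (v(D, Z) = -60 + 5 = -55)
w = -7713/5035 (w = (126 - 15552)/(6446 + 3624) = -15426/10070 = -15426*1/10070 = -7713/5035 ≈ -1.5319)
S(O) = 4 (S(O) = 2**2 = 4)
41265/S(48) + w/v(-53, 54) = 41265/4 - 7713/5035/(-55) = 41265*(1/4) - 7713/5035*(-1/55) = 41265/4 + 7713/276925 = 11427340977/1107700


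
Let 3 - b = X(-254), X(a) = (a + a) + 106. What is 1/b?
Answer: 1/405 ≈ 0.0024691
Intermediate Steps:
X(a) = 106 + 2*a (X(a) = 2*a + 106 = 106 + 2*a)
b = 405 (b = 3 - (106 + 2*(-254)) = 3 - (106 - 508) = 3 - 1*(-402) = 3 + 402 = 405)
1/b = 1/405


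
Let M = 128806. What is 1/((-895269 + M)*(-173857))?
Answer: 1/133254957791 ≈ 7.5044e-12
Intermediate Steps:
1/((-895269 + M)*(-173857)) = 1/((-895269 + 128806)*(-173857)) = -1/173857/(-766463) = -1/766463*(-1/173857) = 1/133254957791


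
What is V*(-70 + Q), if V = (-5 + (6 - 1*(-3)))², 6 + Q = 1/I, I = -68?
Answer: -20676/17 ≈ -1216.2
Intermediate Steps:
Q = -409/68 (Q = -6 + 1/(-68) = -6 - 1/68 = -409/68 ≈ -6.0147)
V = 16 (V = (-5 + (6 + 3))² = (-5 + 9)² = 4² = 16)
V*(-70 + Q) = 16*(-70 - 409/68) = 16*(-5169/68) = -20676/17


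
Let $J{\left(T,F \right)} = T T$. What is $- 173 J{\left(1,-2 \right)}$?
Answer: $-173$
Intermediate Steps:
$J{\left(T,F \right)} = T^{2}$
$- 173 J{\left(1,-2 \right)} = - 173 \cdot 1^{2} = \left(-173\right) 1 = -173$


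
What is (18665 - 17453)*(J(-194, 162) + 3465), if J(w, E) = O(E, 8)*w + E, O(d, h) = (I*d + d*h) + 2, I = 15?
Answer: -872161260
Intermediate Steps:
O(d, h) = 2 + 15*d + d*h (O(d, h) = (15*d + d*h) + 2 = 2 + 15*d + d*h)
J(w, E) = E + w*(2 + 23*E) (J(w, E) = (2 + 15*E + E*8)*w + E = (2 + 15*E + 8*E)*w + E = (2 + 23*E)*w + E = w*(2 + 23*E) + E = E + w*(2 + 23*E))
(18665 - 17453)*(J(-194, 162) + 3465) = (18665 - 17453)*((162 - 194*(2 + 23*162)) + 3465) = 1212*((162 - 194*(2 + 3726)) + 3465) = 1212*((162 - 194*3728) + 3465) = 1212*((162 - 723232) + 3465) = 1212*(-723070 + 3465) = 1212*(-719605) = -872161260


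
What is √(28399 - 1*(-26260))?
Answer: √54659 ≈ 233.79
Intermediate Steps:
√(28399 - 1*(-26260)) = √(28399 + 26260) = √54659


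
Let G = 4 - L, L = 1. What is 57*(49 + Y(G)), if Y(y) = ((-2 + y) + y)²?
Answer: 3705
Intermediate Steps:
G = 3 (G = 4 - 1*1 = 4 - 1 = 3)
Y(y) = (-2 + 2*y)²
57*(49 + Y(G)) = 57*(49 + 4*(-1 + 3)²) = 57*(49 + 4*2²) = 57*(49 + 4*4) = 57*(49 + 16) = 57*65 = 3705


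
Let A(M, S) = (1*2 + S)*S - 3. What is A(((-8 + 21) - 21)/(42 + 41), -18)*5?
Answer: 1425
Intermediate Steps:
A(M, S) = -3 + S*(2 + S) (A(M, S) = (2 + S)*S - 3 = S*(2 + S) - 3 = -3 + S*(2 + S))
A(((-8 + 21) - 21)/(42 + 41), -18)*5 = (-3 + (-18)² + 2*(-18))*5 = (-3 + 324 - 36)*5 = 285*5 = 1425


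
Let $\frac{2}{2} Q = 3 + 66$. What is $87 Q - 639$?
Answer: $5364$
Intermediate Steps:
$Q = 69$ ($Q = 3 + 66 = 69$)
$87 Q - 639 = 87 \cdot 69 - 639 = 6003 - 639 = 5364$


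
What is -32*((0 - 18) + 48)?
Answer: -960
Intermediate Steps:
-32*((0 - 18) + 48) = -32*(-18 + 48) = -32*30 = -960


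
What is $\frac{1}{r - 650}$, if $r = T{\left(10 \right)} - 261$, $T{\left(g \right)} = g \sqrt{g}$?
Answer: $- \frac{911}{828921} - \frac{10 \sqrt{10}}{828921} \approx -0.0011372$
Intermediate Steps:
$T{\left(g \right)} = g^{\frac{3}{2}}$
$r = -261 + 10 \sqrt{10}$ ($r = 10^{\frac{3}{2}} - 261 = 10 \sqrt{10} - 261 = -261 + 10 \sqrt{10} \approx -229.38$)
$\frac{1}{r - 650} = \frac{1}{\left(-261 + 10 \sqrt{10}\right) - 650} = \frac{1}{-911 + 10 \sqrt{10}}$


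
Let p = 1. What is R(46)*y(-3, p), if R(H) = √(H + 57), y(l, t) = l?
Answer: -3*√103 ≈ -30.447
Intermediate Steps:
R(H) = √(57 + H)
R(46)*y(-3, p) = √(57 + 46)*(-3) = √103*(-3) = -3*√103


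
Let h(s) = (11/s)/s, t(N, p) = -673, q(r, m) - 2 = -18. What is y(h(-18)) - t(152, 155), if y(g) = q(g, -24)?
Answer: 657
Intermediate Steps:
q(r, m) = -16 (q(r, m) = 2 - 18 = -16)
h(s) = 11/s²
y(g) = -16
y(h(-18)) - t(152, 155) = -16 - 1*(-673) = -16 + 673 = 657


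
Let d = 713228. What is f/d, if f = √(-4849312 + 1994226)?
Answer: 13*I*√16894/713228 ≈ 0.0023691*I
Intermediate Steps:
f = 13*I*√16894 (f = √(-2855086) = 13*I*√16894 ≈ 1689.7*I)
f/d = (13*I*√16894)/713228 = (13*I*√16894)*(1/713228) = 13*I*√16894/713228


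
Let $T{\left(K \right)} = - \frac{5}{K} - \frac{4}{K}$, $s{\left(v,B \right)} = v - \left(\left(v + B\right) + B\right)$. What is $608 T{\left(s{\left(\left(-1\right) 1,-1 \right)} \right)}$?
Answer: $-2736$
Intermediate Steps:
$s{\left(v,B \right)} = - 2 B$ ($s{\left(v,B \right)} = v - \left(\left(B + v\right) + B\right) = v - \left(v + 2 B\right) = - 2 B$)
$T{\left(K \right)} = - \frac{9}{K}$
$608 T{\left(s{\left(\left(-1\right) 1,-1 \right)} \right)} = 608 \left(- \frac{9}{\left(-2\right) \left(-1\right)}\right) = 608 \left(- \frac{9}{2}\right) = -2736$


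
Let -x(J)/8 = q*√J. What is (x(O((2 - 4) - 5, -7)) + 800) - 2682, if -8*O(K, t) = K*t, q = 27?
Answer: -1882 - 378*I*√2 ≈ -1882.0 - 534.57*I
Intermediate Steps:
O(K, t) = -K*t/8
x(J) = -216*√J
(x(O((2 - 4) - 5, -7)) + 800) - 2682 = (-216*7*I*√2/4 + 800) - 2682 = (-378*I*√2 + 800) - 2682 = (800 - 378*I*√2) - 2682 = -1882 - 378*I*√2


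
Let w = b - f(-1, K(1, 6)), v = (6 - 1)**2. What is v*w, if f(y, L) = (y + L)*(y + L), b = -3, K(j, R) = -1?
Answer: -175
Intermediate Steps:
v = 25 (v = 5**2 = 25)
f(y, L) = (L + y)**2 (f(y, L) = (L + y)*(L + y) = (L + y)**2)
w = -7 (w = -3 - (-1 - 1)**2 = -3 - 1*(-2)**2 = -3 - 1*4 = -3 - 4 = -7)
v*w = 25*(-7) = -175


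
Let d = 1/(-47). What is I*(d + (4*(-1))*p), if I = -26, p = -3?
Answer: -14638/47 ≈ -311.45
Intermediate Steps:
d = -1/47 ≈ -0.021277
I*(d + (4*(-1))*p) = -26*(-1/47 + (4*(-1))*(-3)) = -26*(-1/47 - 4*(-3)) = -26*(-1/47 + 12) = -26*563/47 = -14638/47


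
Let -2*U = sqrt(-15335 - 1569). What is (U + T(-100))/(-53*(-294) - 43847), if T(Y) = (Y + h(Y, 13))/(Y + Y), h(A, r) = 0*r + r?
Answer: -87/5653000 + I*sqrt(4226)/28265 ≈ -1.539e-5 + 0.0022999*I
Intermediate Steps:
h(A, r) = r (h(A, r) = 0 + r = r)
T(Y) = (13 + Y)/(2*Y) (T(Y) = (Y + 13)/(Y + Y) = (13 + Y)/((2*Y)) = (13 + Y)*(1/(2*Y)) = (13 + Y)/(2*Y))
U = -I*sqrt(4226) (U = -sqrt(-15335 - 1569)/2 = -I*sqrt(4226) ≈ -65.008*I)
(U + T(-100))/(-53*(-294) - 43847) = (-I*sqrt(4226) + (1/2)*(13 - 100)/(-100))/(-53*(-294) - 43847) = (-I*sqrt(4226) + (1/2)*(-1/100)*(-87))/(15582 - 43847) = (-I*sqrt(4226) + 87/200)/(-28265) = (87/200 - I*sqrt(4226))*(-1/28265) = -87/5653000 + I*sqrt(4226)/28265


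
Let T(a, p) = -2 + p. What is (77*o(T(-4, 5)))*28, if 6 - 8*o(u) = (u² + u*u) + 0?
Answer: -3234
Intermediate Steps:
o(u) = ¾ - u²/4 (o(u) = ¾ - ((u² + u*u) + 0)/8 = ¾ - ((u² + u²) + 0)/8 = ¾ - (2*u² + 0)/8 = ¾ - u²/4)
(77*o(T(-4, 5)))*28 = (77*(¾ - (-2 + 5)²/4))*28 = (77*(¾ - ¼*3²))*28 = (77*(¾ - ¼*9))*28 = (77*(¾ - 9/4))*28 = (77*(-3/2))*28 = -231/2*28 = -3234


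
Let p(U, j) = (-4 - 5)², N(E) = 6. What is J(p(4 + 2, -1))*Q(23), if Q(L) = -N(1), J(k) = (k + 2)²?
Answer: -41334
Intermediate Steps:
p(U, j) = 81 (p(U, j) = (-9)² = 81)
J(k) = (2 + k)²
Q(L) = -6 (Q(L) = -1*6 = -6)
J(p(4 + 2, -1))*Q(23) = (2 + 81)²*(-6) = 83²*(-6) = 6889*(-6) = -41334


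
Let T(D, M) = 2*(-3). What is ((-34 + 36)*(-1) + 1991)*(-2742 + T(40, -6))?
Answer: -5465772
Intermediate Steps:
T(D, M) = -6
((-34 + 36)*(-1) + 1991)*(-2742 + T(40, -6)) = ((-34 + 36)*(-1) + 1991)*(-2742 - 6) = (2*(-1) + 1991)*(-2748) = (-2 + 1991)*(-2748) = 1989*(-2748) = -5465772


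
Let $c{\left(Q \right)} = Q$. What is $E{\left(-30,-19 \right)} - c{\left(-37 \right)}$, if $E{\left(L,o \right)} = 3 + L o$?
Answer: $610$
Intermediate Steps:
$E{\left(-30,-19 \right)} - c{\left(-37 \right)} = \left(3 - -570\right) - -37 = \left(3 + 570\right) + 37 = 573 + 37 = 610$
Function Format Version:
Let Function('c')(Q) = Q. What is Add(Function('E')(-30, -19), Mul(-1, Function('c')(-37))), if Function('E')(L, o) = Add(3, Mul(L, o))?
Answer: 610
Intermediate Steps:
Add(Function('E')(-30, -19), Mul(-1, Function('c')(-37))) = Add(Add(3, Mul(-30, -19)), Mul(-1, -37)) = Add(Add(3, 570), 37) = Add(573, 37) = 610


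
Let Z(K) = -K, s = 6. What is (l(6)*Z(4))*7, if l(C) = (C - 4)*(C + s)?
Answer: -672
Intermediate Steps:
l(C) = (-4 + C)*(6 + C) (l(C) = (C - 4)*(C + 6) = (-4 + C)*(6 + C))
(l(6)*Z(4))*7 = ((-24 + 6**2 + 2*6)*(-1*4))*7 = ((-24 + 36 + 12)*(-4))*7 = (24*(-4))*7 = -96*7 = -672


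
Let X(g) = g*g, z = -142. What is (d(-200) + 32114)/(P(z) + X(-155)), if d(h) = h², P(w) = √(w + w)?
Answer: 577512950/192400303 - 48076*I*√71/192400303 ≈ 3.0016 - 0.0021055*I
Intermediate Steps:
X(g) = g²
P(w) = √2*√w (P(w) = √(2*w) = √2*√w)
(d(-200) + 32114)/(P(z) + X(-155)) = ((-200)² + 32114)/(√2*√(-142) + (-155)²) = (40000 + 32114)/(√2*(I*√142) + 24025) = 72114/(2*I*√71 + 24025) = 72114/(24025 + 2*I*√71)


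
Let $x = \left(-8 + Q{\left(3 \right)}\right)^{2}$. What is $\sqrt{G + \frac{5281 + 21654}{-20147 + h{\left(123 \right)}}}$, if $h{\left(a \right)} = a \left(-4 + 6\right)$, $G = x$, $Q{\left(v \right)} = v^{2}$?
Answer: $\frac{i \sqrt{139983634}}{19901} \approx 0.59452 i$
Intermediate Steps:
$x = 1$ ($x = \left(-8 + 3^{2}\right)^{2} = \left(-8 + 9\right)^{2} = 1^{2} = 1$)
$G = 1$
$h{\left(a \right)} = 2 a$ ($h{\left(a \right)} = a 2 = 2 a$)
$\sqrt{G + \frac{5281 + 21654}{-20147 + h{\left(123 \right)}}} = \sqrt{1 + \frac{5281 + 21654}{-20147 + 2 \cdot 123}} = \sqrt{1 + \frac{26935}{-20147 + 246}} = \sqrt{1 + \frac{26935}{-19901}} = \sqrt{1 + 26935 \left(- \frac{1}{19901}\right)} = \sqrt{1 - \frac{26935}{19901}} = \sqrt{- \frac{7034}{19901}} = \frac{i \sqrt{139983634}}{19901}$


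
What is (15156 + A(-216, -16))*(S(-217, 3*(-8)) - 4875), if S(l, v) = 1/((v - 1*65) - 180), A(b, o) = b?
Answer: -19591957440/269 ≈ -7.2833e+7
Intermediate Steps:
S(l, v) = 1/(-245 + v) (S(l, v) = 1/((v - 65) - 180) = 1/((-65 + v) - 180) = 1/(-245 + v))
(15156 + A(-216, -16))*(S(-217, 3*(-8)) - 4875) = (15156 - 216)*(1/(-245 + 3*(-8)) - 4875) = 14940*(1/(-245 - 24) - 4875) = 14940*(1/(-269) - 4875) = 14940*(-1/269 - 4875) = 14940*(-1311376/269) = -19591957440/269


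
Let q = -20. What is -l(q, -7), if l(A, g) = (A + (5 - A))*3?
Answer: -15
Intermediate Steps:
l(A, g) = 15 (l(A, g) = 5*3 = 15)
-l(q, -7) = -1*15 = -15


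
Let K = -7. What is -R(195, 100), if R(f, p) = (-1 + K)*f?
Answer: 1560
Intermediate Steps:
R(f, p) = -8*f (R(f, p) = (-1 - 7)*f = -8*f)
-R(195, 100) = -(-8)*195 = -1*(-1560) = 1560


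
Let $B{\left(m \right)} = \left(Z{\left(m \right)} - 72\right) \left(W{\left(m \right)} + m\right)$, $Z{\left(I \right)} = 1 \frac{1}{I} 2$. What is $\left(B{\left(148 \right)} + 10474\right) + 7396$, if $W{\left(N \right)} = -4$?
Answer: $\frac{277646}{37} \approx 7503.9$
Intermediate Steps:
$Z{\left(I \right)} = \frac{2}{I}$ ($Z{\left(I \right)} = \frac{1}{I} 2 = \frac{2}{I}$)
$B{\left(m \right)} = \left(-72 + \frac{2}{m}\right) \left(-4 + m\right)$ ($B{\left(m \right)} = \left(\frac{2}{m} - 72\right) \left(-4 + m\right) = \left(-72 + \frac{2}{m}\right) \left(-4 + m\right)$)
$\left(B{\left(148 \right)} + 10474\right) + 7396 = \left(\left(290 - 10656 - \frac{8}{148}\right) + 10474\right) + 7396 = \left(\left(290 - 10656 - \frac{2}{37}\right) + 10474\right) + 7396 = \left(- \frac{383544}{37} + 10474\right) + 7396 = \frac{3994}{37} + 7396 = \frac{277646}{37}$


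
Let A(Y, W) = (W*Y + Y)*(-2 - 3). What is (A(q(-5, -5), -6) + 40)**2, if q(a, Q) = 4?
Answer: 19600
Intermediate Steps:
A(Y, W) = -5*Y - 5*W*Y (A(Y, W) = (Y + W*Y)*(-5) = -5*Y - 5*W*Y)
(A(q(-5, -5), -6) + 40)**2 = (-5*4*(1 - 6) + 40)**2 = (-5*4*(-5) + 40)**2 = (100 + 40)**2 = 140**2 = 19600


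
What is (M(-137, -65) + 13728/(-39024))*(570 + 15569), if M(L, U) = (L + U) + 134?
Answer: -896844230/813 ≈ -1.1031e+6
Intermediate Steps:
M(L, U) = 134 + L + U
(M(-137, -65) + 13728/(-39024))*(570 + 15569) = ((134 - 137 - 65) + 13728/(-39024))*(570 + 15569) = (-68 + 13728*(-1/39024))*16139 = (-68 - 286/813)*16139 = -55570/813*16139 = -896844230/813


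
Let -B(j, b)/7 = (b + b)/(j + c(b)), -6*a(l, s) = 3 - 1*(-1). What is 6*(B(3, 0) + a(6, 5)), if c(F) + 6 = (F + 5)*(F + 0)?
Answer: -4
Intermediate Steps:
a(l, s) = -⅔ (a(l, s) = -(3 - 1*(-1))/6 = -(3 + 1)/6 = -⅙*4 = -⅔)
c(F) = -6 + F*(5 + F) (c(F) = -6 + (F + 5)*(F + 0) = -6 + (5 + F)*F = -6 + F*(5 + F))
B(j, b) = -14*b/(-6 + j + b² + 5*b) (B(j, b) = -7*(b + b)/(j + (-6 + b² + 5*b)) = -7*2*b/(-6 + j + b² + 5*b) = -14*b/(-6 + j + b² + 5*b))
6*(B(3, 0) + a(6, 5)) = 6*(-14*0/(-6 + 3 + 0² + 5*0) - ⅔) = 6*(-14*0/(-6 + 3 + 0 + 0) - ⅔) = 6*(-14*0/(-3) - ⅔) = 6*(-14*0*(-⅓) - ⅔) = 6*(0 - ⅔) = 6*(-⅔) = -4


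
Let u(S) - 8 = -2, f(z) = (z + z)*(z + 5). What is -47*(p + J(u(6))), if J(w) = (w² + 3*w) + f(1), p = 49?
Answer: -5405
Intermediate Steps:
f(z) = 2*z*(5 + z) (f(z) = (2*z)*(5 + z) = 2*z*(5 + z))
u(S) = 6 (u(S) = 8 - 2 = 6)
J(w) = 12 + w² + 3*w (J(w) = (w² + 3*w) + 2*1*(5 + 1) = (w² + 3*w) + 2*1*6 = (w² + 3*w) + 12 = 12 + w² + 3*w)
-47*(p + J(u(6))) = -47*(49 + (12 + 6² + 3*6)) = -47*(49 + (12 + 36 + 18)) = -47*(49 + 66) = -47*115 = -5405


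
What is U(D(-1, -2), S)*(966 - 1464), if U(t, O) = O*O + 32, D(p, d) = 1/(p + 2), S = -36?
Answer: -661344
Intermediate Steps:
D(p, d) = 1/(2 + p)
U(t, O) = 32 + O**2 (U(t, O) = O**2 + 32 = 32 + O**2)
U(D(-1, -2), S)*(966 - 1464) = (32 + (-36)**2)*(966 - 1464) = (32 + 1296)*(-498) = 1328*(-498) = -661344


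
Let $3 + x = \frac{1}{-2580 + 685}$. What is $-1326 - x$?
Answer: $- \frac{2507084}{1895} \approx -1323.0$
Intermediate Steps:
$x = - \frac{5686}{1895}$ ($x = -3 + \frac{1}{-2580 + 685} = -3 + \frac{1}{-1895} = -3 - \frac{1}{1895} = - \frac{5686}{1895} \approx -3.0005$)
$-1326 - x = -1326 - - \frac{5686}{1895} = -1326 + \frac{5686}{1895} = - \frac{2507084}{1895}$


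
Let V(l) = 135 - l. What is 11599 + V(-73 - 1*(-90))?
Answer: 11717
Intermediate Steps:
11599 + V(-73 - 1*(-90)) = 11599 + (135 - (-73 - 1*(-90))) = 11599 + (135 - (-73 + 90)) = 11599 + (135 - 1*17) = 11599 + (135 - 17) = 11599 + 118 = 11717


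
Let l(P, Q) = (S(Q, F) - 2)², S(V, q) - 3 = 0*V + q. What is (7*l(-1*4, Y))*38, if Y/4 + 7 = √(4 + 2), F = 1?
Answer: 1064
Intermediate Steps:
S(V, q) = 3 + q (S(V, q) = 3 + (0*V + q) = 3 + (0 + q) = 3 + q)
Y = -28 + 4*√6 (Y = -28 + 4*√(4 + 2) = -28 + 4*√6 ≈ -18.202)
l(P, Q) = 4 (l(P, Q) = ((3 + 1) - 2)² = (4 - 2)² = 2² = 4)
(7*l(-1*4, Y))*38 = (7*4)*38 = 28*38 = 1064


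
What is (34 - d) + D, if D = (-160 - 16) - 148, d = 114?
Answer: -404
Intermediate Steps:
D = -324 (D = -176 - 148 = -324)
(34 - d) + D = (34 - 1*114) - 324 = (34 - 114) - 324 = -80 - 324 = -404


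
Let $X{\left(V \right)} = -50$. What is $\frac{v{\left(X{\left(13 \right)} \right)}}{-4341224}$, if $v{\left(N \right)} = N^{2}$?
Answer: $- \frac{625}{1085306} \approx -0.00057587$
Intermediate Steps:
$\frac{v{\left(X{\left(13 \right)} \right)}}{-4341224} = \frac{\left(-50\right)^{2}}{-4341224} = 2500 \left(- \frac{1}{4341224}\right) = - \frac{625}{1085306}$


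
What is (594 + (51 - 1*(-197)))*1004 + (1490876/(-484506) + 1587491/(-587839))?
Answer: 120384450818775551/142405761267 ≈ 8.4536e+5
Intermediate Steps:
(594 + (51 - 1*(-197)))*1004 + (1490876/(-484506) + 1587491/(-587839)) = (594 + (51 + 197))*1004 + (1490876*(-1/484506) + 1587491*(-1/587839)) = (594 + 248)*1004 + (-745438/242253 - 1587491/587839) = 842*1004 - 822771985705/142405761267 = 845368 - 822771985705/142405761267 = 120384450818775551/142405761267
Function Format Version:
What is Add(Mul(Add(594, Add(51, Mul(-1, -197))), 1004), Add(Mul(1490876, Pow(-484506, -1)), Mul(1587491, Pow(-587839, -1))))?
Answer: Rational(120384450818775551, 142405761267) ≈ 8.4536e+5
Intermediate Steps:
Add(Mul(Add(594, Add(51, Mul(-1, -197))), 1004), Add(Mul(1490876, Pow(-484506, -1)), Mul(1587491, Pow(-587839, -1)))) = Add(Mul(Add(594, Add(51, 197)), 1004), Add(Mul(1490876, Rational(-1, 484506)), Mul(1587491, Rational(-1, 587839)))) = Add(Mul(Add(594, 248), 1004), Add(Rational(-745438, 242253), Rational(-1587491, 587839))) = Add(Mul(842, 1004), Rational(-822771985705, 142405761267)) = Add(845368, Rational(-822771985705, 142405761267)) = Rational(120384450818775551, 142405761267)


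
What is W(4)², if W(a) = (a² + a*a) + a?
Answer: 1296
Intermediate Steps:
W(a) = a + 2*a² (W(a) = (a² + a²) + a = 2*a² + a = a + 2*a²)
W(4)² = (4*(1 + 2*4))² = (4*(1 + 8))² = (4*9)² = 36² = 1296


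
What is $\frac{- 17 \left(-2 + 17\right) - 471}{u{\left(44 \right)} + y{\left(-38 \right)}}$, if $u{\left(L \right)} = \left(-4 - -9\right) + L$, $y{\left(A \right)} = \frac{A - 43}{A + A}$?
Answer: $- \frac{55176}{3805} \approx -14.501$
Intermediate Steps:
$y{\left(A \right)} = \frac{-43 + A}{2 A}$
$u{\left(L \right)} = 5 + L$ ($u{\left(L \right)} = \left(-4 + 9\right) + L = 5 + L$)
$\frac{- 17 \left(-2 + 17\right) - 471}{u{\left(44 \right)} + y{\left(-38 \right)}} = \frac{- 17 \left(-2 + 17\right) - 471}{\left(5 + 44\right) + \frac{-43 - 38}{2 \left(-38\right)}} = \frac{\left(-17\right) 15 - 471}{49 + \frac{1}{2} \left(- \frac{1}{38}\right) \left(-81\right)} = \frac{-255 - 471}{49 + \frac{81}{76}} = - \frac{726}{\frac{3805}{76}} = \left(-726\right) \frac{76}{3805} = - \frac{55176}{3805}$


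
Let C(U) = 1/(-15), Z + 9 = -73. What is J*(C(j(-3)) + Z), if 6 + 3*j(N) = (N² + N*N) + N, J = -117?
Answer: 48009/5 ≈ 9601.8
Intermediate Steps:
Z = -82 (Z = -9 - 73 = -82)
j(N) = -2 + N/3 + 2*N²/3 (j(N) = -2 + ((N² + N*N) + N)/3 = -2 + ((N² + N²) + N)/3 = -2 + (2*N² + N)/3 = -2 + (N + 2*N²)/3 = -2 + (N/3 + 2*N²/3) = -2 + N/3 + 2*N²/3)
C(U) = -1/15
J*(C(j(-3)) + Z) = -117*(-1/15 - 82) = -117*(-1231/15) = 48009/5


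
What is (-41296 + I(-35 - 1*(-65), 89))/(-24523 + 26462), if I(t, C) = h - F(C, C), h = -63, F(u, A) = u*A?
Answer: -7040/277 ≈ -25.415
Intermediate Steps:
F(u, A) = A*u
I(t, C) = -63 - C² (I(t, C) = -63 - C*C = -63 - C²)
(-41296 + I(-35 - 1*(-65), 89))/(-24523 + 26462) = (-41296 + (-63 - 1*89²))/(-24523 + 26462) = (-41296 + (-63 - 1*7921))/1939 = (-41296 + (-63 - 7921))*(1/1939) = (-41296 - 7984)*(1/1939) = -49280*1/1939 = -7040/277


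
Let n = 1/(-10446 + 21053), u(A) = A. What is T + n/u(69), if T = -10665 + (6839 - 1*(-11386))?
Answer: 5533035481/731883 ≈ 7560.0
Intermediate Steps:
n = 1/10607 ≈ 9.4277e-5
T = 7560 (T = -10665 + (6839 + 11386) = -10665 + 18225 = 7560)
T + n/u(69) = 7560 + (1/10607)/69 = 7560 + (1/10607)*(1/69) = 7560 + 1/731883 = 5533035481/731883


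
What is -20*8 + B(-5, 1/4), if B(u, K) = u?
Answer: -165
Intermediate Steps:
-20*8 + B(-5, 1/4) = -20*8 - 5 = -160 - 5 = -165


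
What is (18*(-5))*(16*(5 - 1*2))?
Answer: -4320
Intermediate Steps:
(18*(-5))*(16*(5 - 1*2)) = -1440*(5 - 2) = -1440*3 = -90*48 = -4320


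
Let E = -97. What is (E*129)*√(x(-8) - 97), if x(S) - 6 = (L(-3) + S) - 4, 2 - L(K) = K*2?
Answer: -12513*I*√95 ≈ -1.2196e+5*I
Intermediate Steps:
L(K) = 2 - 2*K (L(K) = 2 - K*2 = 2 - 2*K)
x(S) = 10 + S (x(S) = 6 + (((2 - 2*(-3)) + S) - 4) = 6 + (((2 + 6) + S) - 4) = 6 + ((8 + S) - 4) = 6 + (4 + S) = 10 + S)
(E*129)*√(x(-8) - 97) = (-97*129)*√((10 - 8) - 97) = -12513*√(2 - 97) = -12513*I*√95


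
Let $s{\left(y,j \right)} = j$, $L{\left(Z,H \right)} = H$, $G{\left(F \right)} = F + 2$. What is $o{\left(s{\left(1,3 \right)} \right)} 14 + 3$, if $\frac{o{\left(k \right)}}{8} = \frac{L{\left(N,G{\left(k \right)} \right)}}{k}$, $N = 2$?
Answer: $\frac{569}{3} \approx 189.67$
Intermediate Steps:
$G{\left(F \right)} = 2 + F$
$o{\left(k \right)} = \frac{8 \left(2 + k\right)}{k}$ ($o{\left(k \right)} = 8 \frac{2 + k}{k} = \frac{8 \left(2 + k\right)}{k}$)
$o{\left(s{\left(1,3 \right)} \right)} 14 + 3 = \left(8 + \frac{16}{3}\right) 14 + 3 = \frac{40}{3} \cdot 14 + 3 = \frac{560}{3} + 3 = \frac{569}{3}$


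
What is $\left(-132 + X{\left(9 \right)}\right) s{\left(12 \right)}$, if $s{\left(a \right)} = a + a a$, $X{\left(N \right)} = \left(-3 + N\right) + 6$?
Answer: $-18720$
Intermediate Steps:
$X{\left(N \right)} = 3 + N$
$s{\left(a \right)} = a + a^{2}$
$\left(-132 + X{\left(9 \right)}\right) s{\left(12 \right)} = \left(-132 + \left(3 + 9\right)\right) 12 \left(1 + 12\right) = \left(-132 + 12\right) 12 \cdot 13 = \left(-120\right) 156 = -18720$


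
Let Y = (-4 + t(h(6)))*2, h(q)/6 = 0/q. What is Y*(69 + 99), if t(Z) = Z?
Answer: -1344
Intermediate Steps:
h(q) = 0 (h(q) = 6*(0/q) = 6*0 = 0)
Y = -8 (Y = (-4 + 0)*2 = -4*2 = -8)
Y*(69 + 99) = -8*(69 + 99) = -8*168 = -1344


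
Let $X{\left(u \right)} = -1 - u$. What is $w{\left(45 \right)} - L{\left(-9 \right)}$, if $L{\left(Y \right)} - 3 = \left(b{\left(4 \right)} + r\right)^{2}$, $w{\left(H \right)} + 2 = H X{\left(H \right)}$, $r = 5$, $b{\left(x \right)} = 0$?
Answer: $-2100$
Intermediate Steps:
$w{\left(H \right)} = -2 + H \left(-1 - H\right)$
$L{\left(Y \right)} = 28$ ($L{\left(Y \right)} = 3 + \left(0 + 5\right)^{2} = 3 + 5^{2} = 3 + 25 = 28$)
$w{\left(45 \right)} - L{\left(-9 \right)} = \left(-2 - 45 \left(1 + 45\right)\right) - 28 = \left(-2 - 45 \cdot 46\right) - 28 = \left(-2 - 2070\right) - 28 = -2072 - 28 = -2100$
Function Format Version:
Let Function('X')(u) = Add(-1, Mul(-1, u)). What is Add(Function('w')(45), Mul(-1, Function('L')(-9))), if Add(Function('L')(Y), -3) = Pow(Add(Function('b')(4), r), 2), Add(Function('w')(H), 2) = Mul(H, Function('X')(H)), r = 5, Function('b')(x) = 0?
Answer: -2100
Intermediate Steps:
Function('w')(H) = Add(-2, Mul(H, Add(-1, Mul(-1, H))))
Function('L')(Y) = 28 (Function('L')(Y) = Add(3, Pow(Add(0, 5), 2)) = Add(3, Pow(5, 2)) = Add(3, 25) = 28)
Add(Function('w')(45), Mul(-1, Function('L')(-9))) = Add(Add(-2, Mul(-1, 45, Add(1, 45))), Mul(-1, 28)) = Add(Add(-2, Mul(-1, 45, 46)), -28) = Add(Add(-2, -2070), -28) = Add(-2072, -28) = -2100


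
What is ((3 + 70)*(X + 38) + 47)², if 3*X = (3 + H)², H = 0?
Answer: 9241600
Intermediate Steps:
X = 3 (X = (3 + 0)²/3 = (⅓)*3² = (⅓)*9 = 3)
((3 + 70)*(X + 38) + 47)² = ((3 + 70)*(3 + 38) + 47)² = (73*41 + 47)² = (2993 + 47)² = 3040² = 9241600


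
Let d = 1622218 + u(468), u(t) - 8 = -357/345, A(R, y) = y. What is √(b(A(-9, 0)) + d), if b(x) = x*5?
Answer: √21453925165/115 ≈ 1273.7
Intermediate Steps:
b(x) = 5*x
u(t) = 801/115 (u(t) = 8 - 357/345 = 8 - 357*1/345 = 8 - 119/115 = 801/115)
d = 186555871/115 (d = 1622218 + 801/115 = 186555871/115 ≈ 1.6222e+6)
√(b(A(-9, 0)) + d) = √(5*0 + 186555871/115) = √(0 + 186555871/115) = √(186555871/115) = √21453925165/115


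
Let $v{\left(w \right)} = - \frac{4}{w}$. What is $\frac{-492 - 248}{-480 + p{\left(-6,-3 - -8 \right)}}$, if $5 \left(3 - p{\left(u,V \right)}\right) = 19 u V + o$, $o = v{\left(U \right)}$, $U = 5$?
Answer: $\frac{18500}{9071} \approx 2.0395$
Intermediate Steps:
$o = - \frac{4}{5} \approx -0.8$
$p{\left(u,V \right)} = \frac{79}{25} - \frac{19 V u}{5}$ ($p{\left(u,V \right)} = 3 - \frac{19 u V - \frac{4}{5}}{5} = 3 - \frac{19 V u - \frac{4}{5}}{5} = 3 - \frac{- \frac{4}{5} + 19 V u}{5} = 3 - \left(- \frac{4}{25} + \frac{19 V u}{5}\right) = \frac{79}{25} - \frac{19 V u}{5}$)
$\frac{-492 - 248}{-480 + p{\left(-6,-3 - -8 \right)}} = \frac{-492 - 248}{-480 - \left(- \frac{79}{25} + \frac{19}{5} \left(-3 - -8\right) \left(-6\right)\right)} = - \frac{740}{-480 - \left(- \frac{79}{25} + \frac{19}{5} \left(-3 + 8\right) \left(-6\right)\right)} = - \frac{740}{-480 - \left(- \frac{79}{25} + 19 \left(-6\right)\right)} = - \frac{740}{-480 + \left(\frac{79}{25} + 114\right)} = - \frac{740}{-480 + \frac{2929}{25}} = - \frac{740}{- \frac{9071}{25}} = \left(-740\right) \left(- \frac{25}{9071}\right) = \frac{18500}{9071}$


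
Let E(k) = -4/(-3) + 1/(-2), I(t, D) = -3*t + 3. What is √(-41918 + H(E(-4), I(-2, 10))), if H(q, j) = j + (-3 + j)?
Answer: I*√41903 ≈ 204.7*I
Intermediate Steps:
I(t, D) = 3 - 3*t
E(k) = ⅚ (E(k) = -4*(-⅓) + 1*(-½) = 4/3 - ½ = ⅚)
H(q, j) = -3 + 2*j
√(-41918 + H(E(-4), I(-2, 10))) = √(-41918 + (-3 + 2*(3 - 3*(-2)))) = √(-41918 + (-3 + 2*(3 + 6))) = √(-41918 + (-3 + 2*9)) = √(-41918 + (-3 + 18)) = √(-41918 + 15) = √(-41903) = I*√41903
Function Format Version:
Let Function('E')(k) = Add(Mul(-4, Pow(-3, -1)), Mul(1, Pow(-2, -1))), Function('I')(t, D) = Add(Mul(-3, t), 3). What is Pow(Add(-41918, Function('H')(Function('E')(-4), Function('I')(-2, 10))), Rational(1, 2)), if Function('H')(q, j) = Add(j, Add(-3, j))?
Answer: Mul(I, Pow(41903, Rational(1, 2))) ≈ Mul(204.70, I)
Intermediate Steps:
Function('I')(t, D) = Add(3, Mul(-3, t))
Function('E')(k) = Rational(5, 6) (Function('E')(k) = Add(Mul(-4, Rational(-1, 3)), Mul(1, Rational(-1, 2))) = Add(Rational(4, 3), Rational(-1, 2)) = Rational(5, 6))
Function('H')(q, j) = Add(-3, Mul(2, j))
Pow(Add(-41918, Function('H')(Function('E')(-4), Function('I')(-2, 10))), Rational(1, 2)) = Pow(Add(-41918, Add(-3, Mul(2, Add(3, Mul(-3, -2))))), Rational(1, 2)) = Pow(Add(-41918, Add(-3, Mul(2, Add(3, 6)))), Rational(1, 2)) = Pow(Add(-41918, Add(-3, Mul(2, 9))), Rational(1, 2)) = Pow(Add(-41918, Add(-3, 18)), Rational(1, 2)) = Pow(Add(-41918, 15), Rational(1, 2)) = Pow(-41903, Rational(1, 2)) = Mul(I, Pow(41903, Rational(1, 2)))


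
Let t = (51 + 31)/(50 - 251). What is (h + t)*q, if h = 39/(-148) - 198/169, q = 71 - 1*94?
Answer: 213115217/5027412 ≈ 42.391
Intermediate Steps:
t = -82/201 (t = 82/(-201) = 82*(-1/201) = -82/201 ≈ -0.40796)
q = -23 (q = 71 - 94 = -23)
h = -35895/25012 (h = 39*(-1/148) - 198*1/169 = -39/148 - 198/169 = -35895/25012 ≈ -1.4351)
(h + t)*q = (-35895/25012 - 82/201)*(-23) = -9265879/5027412*(-23) = 213115217/5027412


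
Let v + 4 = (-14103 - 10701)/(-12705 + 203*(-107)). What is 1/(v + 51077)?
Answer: 17213/879131951 ≈ 1.9580e-5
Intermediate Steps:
v = -56450/17213 (v = -4 + (-14103 - 10701)/(-12705 + 203*(-107)) = -4 - 24804/(-12705 - 21721) = -4 - 24804/(-34426) = -4 - 24804*(-1/34426) = -4 + 12402/17213 = -56450/17213 ≈ -3.2795)
1/(v + 51077) = 1/(-56450/17213 + 51077) = 1/(879131951/17213) = 17213/879131951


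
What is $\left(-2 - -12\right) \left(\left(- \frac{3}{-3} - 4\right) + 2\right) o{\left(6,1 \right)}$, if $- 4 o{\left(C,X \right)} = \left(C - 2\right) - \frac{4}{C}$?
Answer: $\frac{25}{3} \approx 8.3333$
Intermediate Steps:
$o{\left(C,X \right)} = \frac{1}{2} + \frac{1}{C} - \frac{C}{4}$ ($o{\left(C,X \right)} = - \frac{\left(C - 2\right) - \frac{4}{C}}{4} = - \frac{\left(-2 + C\right) - \frac{4}{C}}{4} = - \frac{-2 + C - \frac{4}{C}}{4} = \frac{1}{2} + \frac{1}{C} - \frac{C}{4}$)
$\left(-2 - -12\right) \left(\left(- \frac{3}{-3} - 4\right) + 2\right) o{\left(6,1 \right)} = \left(-2 - -12\right) \left(\left(- \frac{3}{-3} - 4\right) + 2\right) \frac{4 - 6 \left(-2 + 6\right)}{4 \cdot 6} = \left(-2 + 12\right) \left(\left(\left(-3\right) \left(- \frac{1}{3}\right) - 4\right) + 2\right) \frac{1}{4} \cdot \frac{1}{6} \left(4 - 6 \cdot 4\right) = 10 \left(\left(1 - 4\right) + 2\right) \frac{1}{4} \cdot \frac{1}{6} \left(4 - 24\right) = 10 \left(-3 + 2\right) \frac{1}{4} \cdot \frac{1}{6} \left(-20\right) = 10 \left(-1\right) \left(- \frac{5}{6}\right) = \left(-10\right) \left(- \frac{5}{6}\right) = \frac{25}{3}$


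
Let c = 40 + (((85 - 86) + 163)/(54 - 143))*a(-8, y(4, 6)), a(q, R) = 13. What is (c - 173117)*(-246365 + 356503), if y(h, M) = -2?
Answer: -1696781512342/89 ≈ -1.9065e+10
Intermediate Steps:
c = 1454/89 (c = 40 + (((85 - 86) + 163)/(54 - 143))*13 = 40 + ((-1 + 163)/(-89))*13 = 40 + (162*(-1/89))*13 = 40 - 162/89*13 = 40 - 2106/89 = 1454/89 ≈ 16.337)
(c - 173117)*(-246365 + 356503) = (1454/89 - 173117)*(-246365 + 356503) = -15405959/89*110138 = -1696781512342/89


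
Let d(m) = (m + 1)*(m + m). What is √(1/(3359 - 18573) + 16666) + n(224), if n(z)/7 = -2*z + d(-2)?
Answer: -3108 + 3*√428623215658/15214 ≈ -2978.9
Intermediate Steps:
d(m) = 2*m*(1 + m) (d(m) = (1 + m)*(2*m) = 2*m*(1 + m))
n(z) = 28 - 14*z (n(z) = 7*(-2*z + 2*(-2)*(1 - 2)) = 7*(-2*z + 2*(-2)*(-1)) = 7*(-2*z + 4) = 7*(4 - 2*z) = 28 - 14*z)
√(1/(3359 - 18573) + 16666) + n(224) = √(1/(3359 - 18573) + 16666) + (28 - 14*224) = √(1/(-15214) + 16666) + (28 - 3136) = √(-1/15214 + 16666) - 3108 = √(253556523/15214) - 3108 = 3*√428623215658/15214 - 3108 = -3108 + 3*√428623215658/15214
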